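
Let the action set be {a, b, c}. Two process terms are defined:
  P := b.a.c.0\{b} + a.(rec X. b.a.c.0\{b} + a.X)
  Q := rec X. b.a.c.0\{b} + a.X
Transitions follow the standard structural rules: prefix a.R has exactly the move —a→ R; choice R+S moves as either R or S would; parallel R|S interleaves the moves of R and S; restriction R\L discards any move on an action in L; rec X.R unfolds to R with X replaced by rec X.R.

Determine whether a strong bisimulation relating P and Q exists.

Reachable graph of P (5 states):
  m0 = b.a.c.0\{b} + a.(rec X. b.a.c.0\{b} + a.X) :: —a→ m1, —b→ m2
  m1 = rec X. b.a.c.0\{b} + a.X :: —a→ m1, —b→ m2
  m2 = a.c.0\{b} :: —a→ m3
  m3 = c.0\{b} :: —c→ m4
  m4 = 0\{b} :: (no moves)
Reachable graph of Q (4 states):
  n0 = rec X. b.a.c.0\{b} + a.X :: —a→ n0, —b→ n1
  n1 = a.c.0\{b} :: —a→ n2
  n2 = c.0\{b} :: —c→ n3
  n3 = 0\{b} :: (no moves)
Bisimilarity quotient blocks:
  B0 = {m0, m1, n0}
  B1 = {m2, n1}
  B2 = {m3, n2}
  B3 = {m4, n3}
m0 ∈ B0, n0 ∈ B0 → same block

P ~ Q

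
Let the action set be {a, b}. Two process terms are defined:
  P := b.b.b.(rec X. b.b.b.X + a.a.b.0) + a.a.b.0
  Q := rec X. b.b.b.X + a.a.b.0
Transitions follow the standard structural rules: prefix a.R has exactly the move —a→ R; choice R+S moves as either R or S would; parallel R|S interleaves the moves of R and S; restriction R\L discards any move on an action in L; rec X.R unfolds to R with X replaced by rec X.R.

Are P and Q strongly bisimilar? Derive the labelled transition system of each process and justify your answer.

P ~ Q

LTS(P): 7 reachable states
  u0 = b.b.b.(rec X. b.b.b.X + a.a.b.0) + a.a.b.0 has moves —a→ u1, —b→ u2
  u1 = a.b.0 has moves —a→ u3
  u2 = b.b.(rec X. b.b.b.X + a.a.b.0) has moves —b→ u4
  u3 = b.0 has moves —b→ u5
  u4 = b.(rec X. b.b.b.X + a.a.b.0) has moves —b→ u6
  u5 = 0 has moves ·
  u6 = rec X. b.b.b.X + a.a.b.0 has moves —a→ u1, —b→ u2
LTS(Q): 6 reachable states
  v0 = rec X. b.b.b.X + a.a.b.0 has moves —a→ v1, —b→ v2
  v1 = a.b.0 has moves —a→ v3
  v2 = b.b.(rec X. b.b.b.X + a.a.b.0) has moves —b→ v4
  v3 = b.0 has moves —b→ v5
  v4 = b.(rec X. b.b.b.X + a.a.b.0) has moves —b→ v0
  v5 = 0 has moves ·
Partition-refinement fixed point:
  B0 = {u0, u6, v0}
  B1 = {u1, v1}
  B2 = {u3, v3}
  B3 = {u5, v5}
  B4 = {u2, v2}
  B5 = {u4, v4}
u0 ∈ B0, v0 ∈ B0 → same block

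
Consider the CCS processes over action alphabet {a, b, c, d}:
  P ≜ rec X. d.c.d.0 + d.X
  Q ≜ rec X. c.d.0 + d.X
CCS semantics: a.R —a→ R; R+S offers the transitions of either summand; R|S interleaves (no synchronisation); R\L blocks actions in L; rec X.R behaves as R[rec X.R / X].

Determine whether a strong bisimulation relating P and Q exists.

not bisimilar

LTS(P): 4 reachable states
  u0 = rec X. d.c.d.0 + d.X :: —d→ u0, —d→ u1
  u1 = c.d.0 :: —c→ u2
  u2 = d.0 :: —d→ u3
  u3 = 0 :: ∅
LTS(Q): 3 reachable states
  v0 = rec X. c.d.0 + d.X :: —c→ v1, —d→ v0
  v1 = d.0 :: —d→ v2
  v2 = 0 :: ∅
Coarsest stable partition (strong bisimilarity classes):
  B0 = {u0}
  B1 = {u1}
  B2 = {u2, v1}
  B3 = {u3, v2}
  B4 = {v0}
u0 ∈ B0, v0 ∈ B4 → different blocks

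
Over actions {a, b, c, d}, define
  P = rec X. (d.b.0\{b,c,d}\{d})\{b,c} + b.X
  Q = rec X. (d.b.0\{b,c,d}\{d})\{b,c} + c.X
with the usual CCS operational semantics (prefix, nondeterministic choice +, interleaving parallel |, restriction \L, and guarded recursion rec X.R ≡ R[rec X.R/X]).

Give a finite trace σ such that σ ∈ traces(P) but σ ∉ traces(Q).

b

LTS(P): 2 reachable states
  u0 = rec X. (d.b.0\{b,c,d}\{d})\{b,c} + b.X ⊢ -b-> u0, -d-> u1
  u1 = (b.0\{b,c,d}\{d})\{b,c} ⊢ (no moves)
LTS(Q): 2 reachable states
  v0 = rec X. (d.b.0\{b,c,d}\{d})\{b,c} + c.X ⊢ -c-> v0, -d-> v1
  v1 = (b.0\{b,c,d}\{d})\{b,c} ⊢ (no moves)
Run σ = ⟨b⟩ on P: start {u0}
  step 1 (b): {u0}
  ✓ P
Run σ = ⟨b⟩ on Q: start {v0}
  step 1 (b): ∅ (Q stuck)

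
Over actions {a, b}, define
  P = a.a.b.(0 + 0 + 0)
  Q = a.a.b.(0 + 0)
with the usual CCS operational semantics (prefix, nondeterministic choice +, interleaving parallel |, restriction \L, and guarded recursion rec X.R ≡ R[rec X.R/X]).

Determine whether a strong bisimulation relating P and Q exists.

P's transition system — 4 states:
  p0 = a.a.b.(0 + 0 + 0) | -a-> p1
  p1 = a.b.(0 + 0 + 0) | -a-> p2
  p2 = b.(0 + 0 + 0) | -b-> p3
  p3 = 0 + 0 + 0 | stopped
Q's transition system — 4 states:
  q0 = a.a.b.(0 + 0) | -a-> q1
  q1 = a.b.(0 + 0) | -a-> q2
  q2 = b.(0 + 0) | -b-> q3
  q3 = 0 + 0 | stopped
Coarsest stable partition (strong bisimilarity classes):
  B0 = {p0, q0}
  B1 = {p1, q1}
  B2 = {p2, q2}
  B3 = {p3, q3}
p0 ∈ B0, q0 ∈ B0 → same block

P ~ Q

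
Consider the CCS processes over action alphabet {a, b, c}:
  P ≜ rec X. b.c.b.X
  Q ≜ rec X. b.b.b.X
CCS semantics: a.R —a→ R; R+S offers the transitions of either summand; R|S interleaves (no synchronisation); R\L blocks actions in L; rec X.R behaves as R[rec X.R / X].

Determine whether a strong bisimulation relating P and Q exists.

LTS(P): 3 reachable states
  p0 = rec X. b.c.b.X → =b=> p1
  p1 = c.b.(rec X. b.c.b.X) → =c=> p2
  p2 = b.(rec X. b.c.b.X) → =b=> p0
LTS(Q): 3 reachable states
  q0 = rec X. b.b.b.X → =b=> q1
  q1 = b.b.(rec X. b.b.b.X) → =b=> q2
  q2 = b.(rec X. b.b.b.X) → =b=> q0
Coarsest stable partition (strong bisimilarity classes):
  B0 = {p0}
  B1 = {p1}
  B2 = {p2}
  B3 = {q0, q1, q2}
p0 ∈ B0, q0 ∈ B3 → different blocks

NO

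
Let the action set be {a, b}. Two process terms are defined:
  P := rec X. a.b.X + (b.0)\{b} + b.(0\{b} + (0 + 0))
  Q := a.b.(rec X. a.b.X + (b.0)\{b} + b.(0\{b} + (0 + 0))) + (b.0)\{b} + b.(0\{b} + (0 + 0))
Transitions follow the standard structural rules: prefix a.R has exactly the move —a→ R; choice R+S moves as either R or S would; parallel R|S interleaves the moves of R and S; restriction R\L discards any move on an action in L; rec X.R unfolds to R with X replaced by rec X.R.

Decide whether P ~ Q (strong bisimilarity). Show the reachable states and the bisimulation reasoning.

YES

P's transition system — 3 states:
  m0 = rec X. a.b.X + (b.0)\{b} + b.(0\{b} + (0 + 0)) | =a=> m1, =b=> m2
  m1 = b.(rec X. a.b.X + (b.0)\{b} + b.(0\{b} + (0 + 0))) | =b=> m0
  m2 = 0\{b} + (0 + 0) | deadlocked
Q's transition system — 4 states:
  n0 = a.b.(rec X. a.b.X + (b.0)\{b} + b.(0\{b} + (0 + 0))) + (b.0)\{b} + b.(0\{b} + (0 + 0)) | =a=> n1, =b=> n2
  n1 = b.(rec X. a.b.X + (b.0)\{b} + b.(0\{b} + (0 + 0))) | =b=> n3
  n2 = 0\{b} + (0 + 0) | deadlocked
  n3 = rec X. a.b.X + (b.0)\{b} + b.(0\{b} + (0 + 0)) | =a=> n1, =b=> n2
Bisimilarity quotient blocks:
  B0 = {m0, n0, n3}
  B1 = {m2, n2}
  B2 = {m1, n1}
m0 ∈ B0, n0 ∈ B0 → same block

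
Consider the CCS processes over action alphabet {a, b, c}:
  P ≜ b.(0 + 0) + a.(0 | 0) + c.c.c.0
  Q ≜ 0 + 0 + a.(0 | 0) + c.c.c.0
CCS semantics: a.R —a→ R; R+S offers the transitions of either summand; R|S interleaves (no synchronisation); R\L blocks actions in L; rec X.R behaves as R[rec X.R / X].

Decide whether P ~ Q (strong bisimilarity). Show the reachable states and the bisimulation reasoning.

not bisimilar

LTS(P): 6 reachable states
  p0 = b.(0 + 0) + a.(0 | 0) + c.c.c.0 → -a-> p1, -b-> p2, -c-> p3
  p1 = 0 | 0 → ·
  p2 = 0 + 0 → ·
  p3 = c.c.0 → -c-> p4
  p4 = c.0 → -c-> p5
  p5 = 0 → ·
LTS(Q): 5 reachable states
  q0 = 0 + 0 + a.(0 | 0) + c.c.c.0 → -a-> q1, -c-> q2
  q1 = 0 | 0 → ·
  q2 = c.c.0 → -c-> q3
  q3 = c.0 → -c-> q4
  q4 = 0 → ·
Partition-refinement fixed point:
  B0 = {p0}
  B1 = {p1, p2, p5, q1, q4}
  B2 = {p3, q2}
  B3 = {p4, q3}
  B4 = {q0}
p0 ∈ B0, q0 ∈ B4 → different blocks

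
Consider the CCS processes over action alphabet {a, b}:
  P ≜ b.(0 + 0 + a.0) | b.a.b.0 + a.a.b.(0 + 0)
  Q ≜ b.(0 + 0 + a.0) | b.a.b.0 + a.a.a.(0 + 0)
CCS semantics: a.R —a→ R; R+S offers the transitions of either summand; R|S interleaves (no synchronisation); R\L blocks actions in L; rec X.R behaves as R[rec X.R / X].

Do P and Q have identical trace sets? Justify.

trace-distinct — witness ⟨aab⟩

LTS(P): 15 reachable states
  p0 = b.(0 + 0 + a.0) | b.a.b.0 + a.a.b.(0 + 0) has moves --a--▸ p1, --b--▸ p2, --b--▸ p3
  p1 = a.b.(0 + 0) has moves --a--▸ p4
  p2 = (0 + 0 + a.0) | b.a.b.0 has moves --a--▸ p5, --b--▸ p6
  p3 = b.(0 + 0 + a.0) | a.b.0 has moves --a--▸ p7, --b--▸ p6
  p4 = b.(0 + 0) has moves --b--▸ p8
  p5 = 0 | b.a.b.0 has moves --b--▸ p9
  p6 = (0 + 0 + a.0) | a.b.0 has moves --a--▸ p10, --a--▸ p9
  p7 = b.(0 + 0 + a.0) | b.0 has moves --b--▸ p10, --b--▸ p11
  p8 = 0 + 0 has moves ∅
  p9 = 0 | a.b.0 has moves --a--▸ p12
  p10 = (0 + 0 + a.0) | b.0 has moves --a--▸ p12, --b--▸ p13
  p11 = b.(0 + 0 + a.0) | 0 has moves --b--▸ p13
  p12 = 0 | b.0 has moves --b--▸ p14
  p13 = (0 + 0 + a.0) | 0 has moves --a--▸ p14
  p14 = 0 | 0 has moves ∅
LTS(Q): 15 reachable states
  q0 = b.(0 + 0 + a.0) | b.a.b.0 + a.a.a.(0 + 0) has moves --a--▸ q1, --b--▸ q2, --b--▸ q3
  q1 = a.a.(0 + 0) has moves --a--▸ q4
  q2 = (0 + 0 + a.0) | b.a.b.0 has moves --a--▸ q5, --b--▸ q6
  q3 = b.(0 + 0 + a.0) | a.b.0 has moves --a--▸ q7, --b--▸ q6
  q4 = a.(0 + 0) has moves --a--▸ q8
  q5 = 0 | b.a.b.0 has moves --b--▸ q9
  q6 = (0 + 0 + a.0) | a.b.0 has moves --a--▸ q10, --a--▸ q9
  q7 = b.(0 + 0 + a.0) | b.0 has moves --b--▸ q10, --b--▸ q11
  q8 = 0 + 0 has moves ∅
  q9 = 0 | a.b.0 has moves --a--▸ q12
  q10 = (0 + 0 + a.0) | b.0 has moves --a--▸ q12, --b--▸ q13
  q11 = b.(0 + 0 + a.0) | 0 has moves --b--▸ q13
  q12 = 0 | b.0 has moves --b--▸ q14
  q13 = (0 + 0 + a.0) | 0 has moves --a--▸ q14
  q14 = 0 | 0 has moves ∅
Trace ⟨aab⟩ through P, begin at {p0}:
  step 1 (a): {p1}
  step 2 (a): {p4}
  step 3 (b): {p8}
  ✓ P
Trace ⟨aab⟩ through Q, begin at {q0}:
  step 1 (a): {q1}
  step 2 (a): {q4}
  step 3 (b): ∅  — Q cannot continue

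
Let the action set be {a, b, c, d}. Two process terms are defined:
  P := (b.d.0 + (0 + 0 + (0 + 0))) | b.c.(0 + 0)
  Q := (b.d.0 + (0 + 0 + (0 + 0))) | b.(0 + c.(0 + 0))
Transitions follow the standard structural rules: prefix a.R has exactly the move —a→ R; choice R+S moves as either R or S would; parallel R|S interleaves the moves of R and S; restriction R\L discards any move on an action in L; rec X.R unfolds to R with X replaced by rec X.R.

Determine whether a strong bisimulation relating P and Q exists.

YES

Reachable graph of P (9 states):
  m0 = (b.d.0 + (0 + 0 + (0 + 0))) | b.c.(0 + 0) :: —b→ m1, —b→ m2
  m1 = (b.d.0 + (0 + 0 + (0 + 0))) | c.(0 + 0) :: —b→ m3, —c→ m4
  m2 = d.0 | b.c.(0 + 0) :: —b→ m3, —d→ m5
  m3 = d.0 | c.(0 + 0) :: —c→ m6, —d→ m7
  m4 = (b.d.0 + (0 + 0 + (0 + 0))) | (0 + 0) :: —b→ m6
  m5 = 0 | b.c.(0 + 0) :: —b→ m7
  m6 = d.0 | (0 + 0) :: —d→ m8
  m7 = 0 | c.(0 + 0) :: —c→ m8
  m8 = 0 | (0 + 0) :: deadlocked
Reachable graph of Q (9 states):
  n0 = (b.d.0 + (0 + 0 + (0 + 0))) | b.(0 + c.(0 + 0)) :: —b→ n1, —b→ n2
  n1 = (b.d.0 + (0 + 0 + (0 + 0))) | (0 + c.(0 + 0)) :: —b→ n3, —c→ n4
  n2 = d.0 | b.(0 + c.(0 + 0)) :: —b→ n3, —d→ n5
  n3 = d.0 | (0 + c.(0 + 0)) :: —c→ n6, —d→ n7
  n4 = (b.d.0 + (0 + 0 + (0 + 0))) | (0 + 0) :: —b→ n6
  n5 = 0 | b.(0 + c.(0 + 0)) :: —b→ n7
  n6 = d.0 | (0 + 0) :: —d→ n8
  n7 = 0 | (0 + c.(0 + 0)) :: —c→ n8
  n8 = 0 | (0 + 0) :: deadlocked
Partition-refinement fixed point:
  B0 = {m0, n0}
  B1 = {m2, n2}
  B2 = {m5, n5}
  B3 = {m7, n7}
  B4 = {m8, n8}
  B5 = {m3, n3}
  B6 = {m6, n6}
  B7 = {m1, n1}
  B8 = {m4, n4}
m0 ∈ B0, n0 ∈ B0 → same block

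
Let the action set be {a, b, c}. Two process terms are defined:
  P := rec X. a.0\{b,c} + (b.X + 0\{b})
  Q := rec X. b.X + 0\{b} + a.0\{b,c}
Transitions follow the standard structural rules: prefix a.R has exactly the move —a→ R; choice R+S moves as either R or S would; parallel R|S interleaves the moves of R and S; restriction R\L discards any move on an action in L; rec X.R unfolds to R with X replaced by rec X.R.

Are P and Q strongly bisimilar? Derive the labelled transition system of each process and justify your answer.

P's transition system — 2 states:
  s0 = rec X. a.0\{b,c} + (b.X + 0\{b}) has moves —a→ s1, —b→ s0
  s1 = 0\{b,c} has moves ·
Q's transition system — 2 states:
  t0 = rec X. b.X + 0\{b} + a.0\{b,c} has moves —a→ t1, —b→ t0
  t1 = 0\{b,c} has moves ·
Bisimilarity quotient blocks:
  B0 = {s0, t0}
  B1 = {s1, t1}
s0 ∈ B0, t0 ∈ B0 → same block

YES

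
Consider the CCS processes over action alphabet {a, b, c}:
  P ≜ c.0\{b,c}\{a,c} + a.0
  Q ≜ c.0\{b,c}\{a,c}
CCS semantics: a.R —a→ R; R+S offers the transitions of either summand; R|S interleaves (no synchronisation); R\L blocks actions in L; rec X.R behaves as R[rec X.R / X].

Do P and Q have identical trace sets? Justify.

P's transition system — 3 states:
  u0 = c.0\{b,c}\{a,c} + a.0 ⊢ --a--▸ u1, --c--▸ u2
  u1 = 0 ⊢ (no moves)
  u2 = 0\{b,c}\{a,c} ⊢ (no moves)
Q's transition system — 2 states:
  v0 = c.0\{b,c}\{a,c} ⊢ --c--▸ v1
  v1 = 0\{b,c}\{a,c} ⊢ (no moves)
Run σ = ⟨a⟩ on P: start {u0}
  step 1 (a): {u1}
  — P admits the full trace.
Run σ = ⟨a⟩ on Q: start {v0}
  step 1 (a): no successor for Q

NO — witness ⟨a⟩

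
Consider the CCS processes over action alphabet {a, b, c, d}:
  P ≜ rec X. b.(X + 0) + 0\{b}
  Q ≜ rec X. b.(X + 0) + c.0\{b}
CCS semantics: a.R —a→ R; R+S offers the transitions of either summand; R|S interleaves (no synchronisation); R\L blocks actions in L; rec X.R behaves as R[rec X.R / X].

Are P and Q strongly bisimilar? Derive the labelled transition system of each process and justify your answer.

P's transition system — 2 states:
  u0 = rec X. b.(X + 0) + 0\{b} | —b→ u1
  u1 = (rec X. b.(X + 0) + 0\{b}) + 0 | —b→ u1
Q's transition system — 3 states:
  v0 = rec X. b.(X + 0) + c.0\{b} | —b→ v1, —c→ v2
  v1 = (rec X. b.(X + 0) + c.0\{b}) + 0 | —b→ v1, —c→ v2
  v2 = 0\{b} | (no moves)
Coarsest stable partition (strong bisimilarity classes):
  B0 = {u0, u1}
  B1 = {v0, v1}
  B2 = {v2}
u0 ∈ B0, v0 ∈ B1 → different blocks

NO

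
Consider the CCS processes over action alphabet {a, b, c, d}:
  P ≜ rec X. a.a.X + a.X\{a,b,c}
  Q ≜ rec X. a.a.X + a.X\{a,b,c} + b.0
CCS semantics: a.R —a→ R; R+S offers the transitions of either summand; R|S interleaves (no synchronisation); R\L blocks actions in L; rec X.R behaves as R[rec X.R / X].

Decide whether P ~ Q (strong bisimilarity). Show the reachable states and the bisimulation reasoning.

P's transition system — 3 states:
  s0 = rec X. a.a.X + a.X\{a,b,c} has moves =a=> s1, =a=> s2
  s1 = (rec X. a.a.X + a.X\{a,b,c})\{a,b,c} has moves ∅
  s2 = a.(rec X. a.a.X + a.X\{a,b,c}) has moves =a=> s0
Q's transition system — 4 states:
  t0 = rec X. a.a.X + a.X\{a,b,c} + b.0 has moves =a=> t1, =a=> t2, =b=> t3
  t1 = (rec X. a.a.X + a.X\{a,b,c} + b.0)\{a,b,c} has moves ∅
  t2 = a.(rec X. a.a.X + a.X\{a,b,c} + b.0) has moves =a=> t0
  t3 = 0 has moves ∅
Bisimilarity quotient blocks:
  B0 = {s0}
  B1 = {s2}
  B2 = {s1, t1, t3}
  B3 = {t0}
  B4 = {t2}
s0 ∈ B0, t0 ∈ B3 → different blocks

P ≁ Q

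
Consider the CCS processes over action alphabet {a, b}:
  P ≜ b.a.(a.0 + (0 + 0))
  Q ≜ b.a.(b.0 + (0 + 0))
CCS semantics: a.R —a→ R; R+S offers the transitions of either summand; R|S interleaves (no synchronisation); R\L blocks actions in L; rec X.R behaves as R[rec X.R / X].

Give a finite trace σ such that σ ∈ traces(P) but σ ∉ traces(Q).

baa

LTS(P): 4 reachable states
  p0 = b.a.(a.0 + (0 + 0)) | —b→ p1
  p1 = a.(a.0 + (0 + 0)) | —a→ p2
  p2 = a.0 + (0 + 0) | —a→ p3
  p3 = 0 | (no moves)
LTS(Q): 4 reachable states
  q0 = b.a.(b.0 + (0 + 0)) | —b→ q1
  q1 = a.(b.0 + (0 + 0)) | —a→ q2
  q2 = b.0 + (0 + 0) | —b→ q3
  q3 = 0 | (no moves)
Executing baa from P (initial set {p0}):
  step 1 (b): {p1}
  step 2 (a): {p2}
  step 3 (a): {p3}
  — P admits the full trace.
Executing baa from Q (initial set {q0}):
  step 1 (b): {q1}
  step 2 (a): {q2}
  step 3 (a): no successor for Q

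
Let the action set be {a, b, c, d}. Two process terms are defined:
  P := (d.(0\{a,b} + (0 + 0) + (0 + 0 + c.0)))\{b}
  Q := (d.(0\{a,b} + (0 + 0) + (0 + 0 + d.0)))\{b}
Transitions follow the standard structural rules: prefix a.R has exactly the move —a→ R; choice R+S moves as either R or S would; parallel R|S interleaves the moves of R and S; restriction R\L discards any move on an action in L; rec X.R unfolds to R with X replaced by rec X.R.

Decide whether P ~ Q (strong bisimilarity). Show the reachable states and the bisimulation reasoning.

NO

LTS(P): 3 reachable states
  m0 = (d.(0\{a,b} + (0 + 0) + (0 + 0 + c.0)))\{b} has moves ··d··> m1
  m1 = (0\{a,b} + (0 + 0) + (0 + 0 + c.0))\{b} has moves ··c··> m2
  m2 = 0\{b} has moves ∅
LTS(Q): 3 reachable states
  n0 = (d.(0\{a,b} + (0 + 0) + (0 + 0 + d.0)))\{b} has moves ··d··> n1
  n1 = (0\{a,b} + (0 + 0) + (0 + 0 + d.0))\{b} has moves ··d··> n2
  n2 = 0\{b} has moves ∅
Coarsest stable partition (strong bisimilarity classes):
  B0 = {m0}
  B1 = {m1}
  B2 = {m2, n2}
  B3 = {n0}
  B4 = {n1}
m0 ∈ B0, n0 ∈ B3 → different blocks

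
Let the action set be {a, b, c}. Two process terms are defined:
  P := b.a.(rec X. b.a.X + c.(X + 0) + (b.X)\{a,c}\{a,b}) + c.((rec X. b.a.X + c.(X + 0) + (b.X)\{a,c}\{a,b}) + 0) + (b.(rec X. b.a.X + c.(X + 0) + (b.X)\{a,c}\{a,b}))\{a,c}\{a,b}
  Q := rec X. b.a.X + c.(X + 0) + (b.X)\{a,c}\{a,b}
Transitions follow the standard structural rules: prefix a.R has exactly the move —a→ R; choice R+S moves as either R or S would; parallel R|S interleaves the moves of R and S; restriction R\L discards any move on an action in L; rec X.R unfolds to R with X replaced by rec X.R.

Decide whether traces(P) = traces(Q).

Reachable graph of P (4 states):
  u0 = b.a.(rec X. b.a.X + c.(X + 0) + (b.X)\{a,c}\{a,b}) + c.((rec X. b.a.X + c.(X + 0) + (b.X)\{a,c}\{a,b}) + 0) + (b.(rec X. b.a.X + c.(X + 0) + (b.X)\{a,c}\{a,b}))\{a,c}\{a,b} → --b--▸ u1, --c--▸ u2
  u1 = a.(rec X. b.a.X + c.(X + 0) + (b.X)\{a,c}\{a,b}) → --a--▸ u3
  u2 = (rec X. b.a.X + c.(X + 0) + (b.X)\{a,c}\{a,b}) + 0 → --b--▸ u1, --c--▸ u2
  u3 = rec X. b.a.X + c.(X + 0) + (b.X)\{a,c}\{a,b} → --b--▸ u1, --c--▸ u2
Reachable graph of Q (3 states):
  v0 = rec X. b.a.X + c.(X + 0) + (b.X)\{a,c}\{a,b} → --b--▸ v1, --c--▸ v2
  v1 = a.(rec X. b.a.X + c.(X + 0) + (b.X)\{a,c}\{a,b}) → --a--▸ v0
  v2 = (rec X. b.a.X + c.(X + 0) + (b.X)\{a,c}\{a,b}) + 0 → --b--▸ v1, --c--▸ v2
Bisimilarity quotient blocks:
  B0 = {u0, u2, u3, v0, v2}
  B1 = {u1, v1}
u0 ∈ B0, v0 ∈ B0 → same block
Bisimilar ⇒ trace-equivalent.

trace-equivalent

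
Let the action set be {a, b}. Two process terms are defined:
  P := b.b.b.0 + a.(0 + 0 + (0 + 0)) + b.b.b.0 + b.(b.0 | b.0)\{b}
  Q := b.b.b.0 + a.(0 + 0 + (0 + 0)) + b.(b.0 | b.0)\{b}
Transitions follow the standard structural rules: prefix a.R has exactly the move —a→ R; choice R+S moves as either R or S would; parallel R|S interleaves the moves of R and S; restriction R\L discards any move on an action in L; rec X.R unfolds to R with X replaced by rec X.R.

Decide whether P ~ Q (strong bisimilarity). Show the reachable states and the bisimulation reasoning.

P's transition system — 6 states:
  s0 = b.b.b.0 + a.(0 + 0 + (0 + 0)) + b.b.b.0 + b.(b.0 | b.0)\{b} :: ··a··> s1, ··b··> s2, ··b··> s3
  s1 = 0 + 0 + (0 + 0) :: ·
  s2 = (b.0 | b.0)\{b} :: ·
  s3 = b.b.0 :: ··b··> s4
  s4 = b.0 :: ··b··> s5
  s5 = 0 :: ·
Q's transition system — 6 states:
  t0 = b.b.b.0 + a.(0 + 0 + (0 + 0)) + b.(b.0 | b.0)\{b} :: ··a··> t1, ··b··> t2, ··b··> t3
  t1 = 0 + 0 + (0 + 0) :: ·
  t2 = (b.0 | b.0)\{b} :: ·
  t3 = b.b.0 :: ··b··> t4
  t4 = b.0 :: ··b··> t5
  t5 = 0 :: ·
Bisimilarity quotient blocks:
  B0 = {s0, t0}
  B1 = {s3, t3}
  B2 = {s4, t4}
  B3 = {s1, s2, s5, t1, t2, t5}
s0 ∈ B0, t0 ∈ B0 → same block

bisimilar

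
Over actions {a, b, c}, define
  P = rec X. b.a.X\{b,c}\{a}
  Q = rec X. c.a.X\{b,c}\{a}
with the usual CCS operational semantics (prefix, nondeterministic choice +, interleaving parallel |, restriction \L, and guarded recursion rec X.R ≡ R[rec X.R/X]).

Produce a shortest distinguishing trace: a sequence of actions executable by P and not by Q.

b

P's transition system — 3 states:
  m0 = rec X. b.a.X\{b,c}\{a} has moves =b=> m1
  m1 = a.(rec X. b.a.X\{b,c}\{a})\{b,c}\{a} has moves =a=> m2
  m2 = (rec X. b.a.X\{b,c}\{a})\{b,c}\{a} has moves stopped
Q's transition system — 3 states:
  n0 = rec X. c.a.X\{b,c}\{a} has moves =c=> n1
  n1 = a.(rec X. c.a.X\{b,c}\{a})\{b,c}\{a} has moves =a=> n2
  n2 = (rec X. c.a.X\{b,c}\{a})\{b,c}\{a} has moves stopped
Trace ⟨b⟩ through P, begin at {m0}:
  step 1 (b): {m1}
  P completes σ.
Trace ⟨b⟩ through Q, begin at {n0}:
  step 1 (b): no successor for Q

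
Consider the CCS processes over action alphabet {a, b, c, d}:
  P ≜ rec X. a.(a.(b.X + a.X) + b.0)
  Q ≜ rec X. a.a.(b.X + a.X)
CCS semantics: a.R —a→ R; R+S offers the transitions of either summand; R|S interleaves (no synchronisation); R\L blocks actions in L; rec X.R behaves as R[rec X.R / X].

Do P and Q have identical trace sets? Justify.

trace-distinct — witness ⟨ab⟩

Reachable graph of P (4 states):
  p0 = rec X. a.(a.(b.X + a.X) + b.0) → —a→ p1
  p1 = a.(b.(rec X. a.(a.(b.X + a.X) + b.0)) + a.(rec X. a.(a.(b.X + a.X) + b.0))) + b.0 → —a→ p2, —b→ p3
  p2 = b.(rec X. a.(a.(b.X + a.X) + b.0)) + a.(rec X. a.(a.(b.X + a.X) + b.0)) → —a→ p0, —b→ p0
  p3 = 0 → stopped
Reachable graph of Q (3 states):
  q0 = rec X. a.a.(b.X + a.X) → —a→ q1
  q1 = a.(b.(rec X. a.a.(b.X + a.X)) + a.(rec X. a.a.(b.X + a.X))) → —a→ q2
  q2 = b.(rec X. a.a.(b.X + a.X)) + a.(rec X. a.a.(b.X + a.X)) → —a→ q0, —b→ q0
Executing ab from P (initial set {p0}):
  step 1 (a): {p1}
  step 2 (b): {p3}
  P completes σ.
Executing ab from Q (initial set {q0}):
  step 1 (a): {q1}
  step 2 (b): ∅ (Q stuck)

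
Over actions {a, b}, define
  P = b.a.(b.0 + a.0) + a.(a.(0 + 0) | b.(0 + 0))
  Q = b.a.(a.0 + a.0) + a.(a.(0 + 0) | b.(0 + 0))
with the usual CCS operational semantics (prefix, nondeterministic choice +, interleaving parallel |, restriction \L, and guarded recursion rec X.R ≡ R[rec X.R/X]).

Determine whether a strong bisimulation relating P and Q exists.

NO

P's transition system — 8 states:
  u0 = b.a.(b.0 + a.0) + a.(a.(0 + 0) | b.(0 + 0)) → —a→ u1, —b→ u2
  u1 = a.(0 + 0) | b.(0 + 0) → —a→ u3, —b→ u4
  u2 = a.(b.0 + a.0) → —a→ u5
  u3 = (0 + 0) | b.(0 + 0) → —b→ u6
  u4 = a.(0 + 0) | (0 + 0) → —a→ u6
  u5 = b.0 + a.0 → —a→ u7, —b→ u7
  u6 = (0 + 0) | (0 + 0) → ·
  u7 = 0 → ·
Q's transition system — 8 states:
  v0 = b.a.(a.0 + a.0) + a.(a.(0 + 0) | b.(0 + 0)) → —a→ v1, —b→ v2
  v1 = a.(0 + 0) | b.(0 + 0) → —a→ v3, —b→ v4
  v2 = a.(a.0 + a.0) → —a→ v5
  v3 = (0 + 0) | b.(0 + 0) → —b→ v6
  v4 = a.(0 + 0) | (0 + 0) → —a→ v6
  v5 = a.0 + a.0 → —a→ v7
  v6 = (0 + 0) | (0 + 0) → ·
  v7 = 0 → ·
Partition-refinement fixed point:
  B0 = {u0}
  B1 = {u1, v1}
  B2 = {u4, v4, v5}
  B3 = {u6, u7, v6, v7}
  B4 = {u3, v3}
  B5 = {u2}
  B6 = {u5}
  B7 = {v0}
  B8 = {v2}
u0 ∈ B0, v0 ∈ B7 → different blocks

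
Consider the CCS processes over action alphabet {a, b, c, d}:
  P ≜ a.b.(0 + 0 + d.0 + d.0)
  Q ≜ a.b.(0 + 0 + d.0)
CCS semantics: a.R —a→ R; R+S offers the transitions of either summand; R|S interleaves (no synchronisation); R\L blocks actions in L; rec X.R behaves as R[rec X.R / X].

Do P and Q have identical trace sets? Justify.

YES

Reachable graph of P (4 states):
  u0 = a.b.(0 + 0 + d.0 + d.0) :: =a=> u1
  u1 = b.(0 + 0 + d.0 + d.0) :: =b=> u2
  u2 = 0 + 0 + d.0 + d.0 :: =d=> u3
  u3 = 0 :: stopped
Reachable graph of Q (4 states):
  v0 = a.b.(0 + 0 + d.0) :: =a=> v1
  v1 = b.(0 + 0 + d.0) :: =b=> v2
  v2 = 0 + 0 + d.0 :: =d=> v3
  v3 = 0 :: stopped
Partition-refinement fixed point:
  B0 = {u0, v0}
  B1 = {u1, v1}
  B2 = {u2, v2}
  B3 = {u3, v3}
u0 ∈ B0, v0 ∈ B0 → same block
Bisimilar ⇒ trace-equivalent.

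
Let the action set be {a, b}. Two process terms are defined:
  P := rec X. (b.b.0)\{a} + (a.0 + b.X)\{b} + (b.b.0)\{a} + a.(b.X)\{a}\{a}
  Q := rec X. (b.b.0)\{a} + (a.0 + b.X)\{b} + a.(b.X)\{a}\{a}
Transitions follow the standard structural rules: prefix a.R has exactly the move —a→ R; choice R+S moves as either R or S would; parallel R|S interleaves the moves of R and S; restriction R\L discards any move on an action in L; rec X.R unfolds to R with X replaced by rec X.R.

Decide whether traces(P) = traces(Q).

traces(P) = traces(Q)

LTS(P): 8 reachable states
  s0 = rec X. (b.b.0)\{a} + (a.0 + b.X)\{b} + (b.b.0)\{a} + a.(b.X)\{a}\{a} | —a→ s1, —a→ s2, —b→ s3
  s1 = (b.(rec X. (b.b.0)\{a} + (a.0 + b.X)\{b} + (b.b.0)\{a} + a.(b.X)\{a}\{a}))\{a}\{a} | —b→ s4
  s2 = 0\{b} | ·
  s3 = (b.0)\{a} | —b→ s5
  s4 = (rec X. (b.b.0)\{a} + (a.0 + b.X)\{b} + (b.b.0)\{a} + a.(b.X)\{a}\{a})\{a}\{a} | —b→ s6
  s5 = 0\{a} | ·
  s6 = (b.0)\{a}\{a}\{a} | —b→ s7
  s7 = 0\{a}\{a}\{a} | ·
LTS(Q): 8 reachable states
  t0 = rec X. (b.b.0)\{a} + (a.0 + b.X)\{b} + a.(b.X)\{a}\{a} | —a→ t1, —a→ t2, —b→ t3
  t1 = (b.(rec X. (b.b.0)\{a} + (a.0 + b.X)\{b} + a.(b.X)\{a}\{a}))\{a}\{a} | —b→ t4
  t2 = 0\{b} | ·
  t3 = (b.0)\{a} | —b→ t5
  t4 = (rec X. (b.b.0)\{a} + (a.0 + b.X)\{b} + a.(b.X)\{a}\{a})\{a}\{a} | —b→ t6
  t5 = 0\{a} | ·
  t6 = (b.0)\{a}\{a}\{a} | —b→ t7
  t7 = 0\{a}\{a}\{a} | ·
Partition-refinement fixed point:
  B0 = {s0, t0}
  B1 = {s1, t1}
  B2 = {s4, t4}
  B3 = {s3, s6, t3, t6}
  B4 = {s2, s5, s7, t2, t5, t7}
s0 ∈ B0, t0 ∈ B0 → same block
Bisimilar ⇒ trace-equivalent.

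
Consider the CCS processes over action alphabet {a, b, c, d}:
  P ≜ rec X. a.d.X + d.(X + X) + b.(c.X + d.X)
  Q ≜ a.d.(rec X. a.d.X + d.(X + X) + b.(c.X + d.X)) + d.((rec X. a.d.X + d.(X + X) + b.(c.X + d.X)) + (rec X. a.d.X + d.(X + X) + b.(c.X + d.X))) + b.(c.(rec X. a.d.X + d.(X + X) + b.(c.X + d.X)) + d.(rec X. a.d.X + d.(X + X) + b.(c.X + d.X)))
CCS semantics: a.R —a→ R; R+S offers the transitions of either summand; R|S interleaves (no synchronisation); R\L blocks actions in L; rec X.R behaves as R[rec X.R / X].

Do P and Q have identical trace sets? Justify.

trace-equivalent

P's transition system — 4 states:
  s0 = rec X. a.d.X + d.(X + X) + b.(c.X + d.X) :: —a→ s1, —b→ s2, —d→ s3
  s1 = d.(rec X. a.d.X + d.(X + X) + b.(c.X + d.X)) :: —d→ s0
  s2 = c.(rec X. a.d.X + d.(X + X) + b.(c.X + d.X)) + d.(rec X. a.d.X + d.(X + X) + b.(c.X + d.X)) :: —c→ s0, —d→ s0
  s3 = (rec X. a.d.X + d.(X + X) + b.(c.X + d.X)) + (rec X. a.d.X + d.(X + X) + b.(c.X + d.X)) :: —a→ s1, —b→ s2, —d→ s3
Q's transition system — 5 states:
  t0 = a.d.(rec X. a.d.X + d.(X + X) + b.(c.X + d.X)) + d.((rec X. a.d.X + d.(X + X) + b.(c.X + d.X)) + (rec X. a.d.X + d.(X + X) + b.(c.X + d.X))) + b.(c.(rec X. a.d.X + d.(X + X) + b.(c.X + d.X)) + d.(rec X. a.d.X + d.(X + X) + b.(c.X + d.X))) :: —a→ t1, —b→ t2, —d→ t3
  t1 = d.(rec X. a.d.X + d.(X + X) + b.(c.X + d.X)) :: —d→ t4
  t2 = c.(rec X. a.d.X + d.(X + X) + b.(c.X + d.X)) + d.(rec X. a.d.X + d.(X + X) + b.(c.X + d.X)) :: —c→ t4, —d→ t4
  t3 = (rec X. a.d.X + d.(X + X) + b.(c.X + d.X)) + (rec X. a.d.X + d.(X + X) + b.(c.X + d.X)) :: —a→ t1, —b→ t2, —d→ t3
  t4 = rec X. a.d.X + d.(X + X) + b.(c.X + d.X) :: —a→ t1, —b→ t2, —d→ t3
Coarsest stable partition (strong bisimilarity classes):
  B0 = {s0, s3, t0, t3, t4}
  B1 = {s2, t2}
  B2 = {s1, t1}
s0 ∈ B0, t0 ∈ B0 → same block
Bisimilar ⇒ trace-equivalent.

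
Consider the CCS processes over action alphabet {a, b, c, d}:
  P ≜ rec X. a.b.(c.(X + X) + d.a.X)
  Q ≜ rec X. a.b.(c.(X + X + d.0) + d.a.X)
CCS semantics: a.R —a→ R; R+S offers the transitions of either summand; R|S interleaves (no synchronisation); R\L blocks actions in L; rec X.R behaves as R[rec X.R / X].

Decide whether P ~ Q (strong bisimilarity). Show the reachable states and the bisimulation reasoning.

Reachable graph of P (5 states):
  m0 = rec X. a.b.(c.(X + X) + d.a.X) → -a-> m1
  m1 = b.(c.((rec X. a.b.(c.(X + X) + d.a.X)) + (rec X. a.b.(c.(X + X) + d.a.X))) + d.a.(rec X. a.b.(c.(X + X) + d.a.X))) → -b-> m2
  m2 = c.((rec X. a.b.(c.(X + X) + d.a.X)) + (rec X. a.b.(c.(X + X) + d.a.X))) + d.a.(rec X. a.b.(c.(X + X) + d.a.X)) → -c-> m3, -d-> m4
  m3 = (rec X. a.b.(c.(X + X) + d.a.X)) + (rec X. a.b.(c.(X + X) + d.a.X)) → -a-> m1
  m4 = a.(rec X. a.b.(c.(X + X) + d.a.X)) → -a-> m0
Reachable graph of Q (6 states):
  n0 = rec X. a.b.(c.(X + X + d.0) + d.a.X) → -a-> n1
  n1 = b.(c.((rec X. a.b.(c.(X + X + d.0) + d.a.X)) + (rec X. a.b.(c.(X + X + d.0) + d.a.X)) + d.0) + d.a.(rec X. a.b.(c.(X + X + d.0) + d.a.X))) → -b-> n2
  n2 = c.((rec X. a.b.(c.(X + X + d.0) + d.a.X)) + (rec X. a.b.(c.(X + X + d.0) + d.a.X)) + d.0) + d.a.(rec X. a.b.(c.(X + X + d.0) + d.a.X)) → -c-> n3, -d-> n4
  n3 = (rec X. a.b.(c.(X + X + d.0) + d.a.X)) + (rec X. a.b.(c.(X + X + d.0) + d.a.X)) + d.0 → -a-> n1, -d-> n5
  n4 = a.(rec X. a.b.(c.(X + X + d.0) + d.a.X)) → -a-> n0
  n5 = 0 → ∅
Coarsest stable partition (strong bisimilarity classes):
  B0 = {m0, m3}
  B1 = {m1}
  B2 = {m2}
  B3 = {m4}
  B4 = {n0}
  B5 = {n1}
  B6 = {n2}
  B7 = {n3}
  B8 = {n5}
  B9 = {n4}
m0 ∈ B0, n0 ∈ B4 → different blocks

NO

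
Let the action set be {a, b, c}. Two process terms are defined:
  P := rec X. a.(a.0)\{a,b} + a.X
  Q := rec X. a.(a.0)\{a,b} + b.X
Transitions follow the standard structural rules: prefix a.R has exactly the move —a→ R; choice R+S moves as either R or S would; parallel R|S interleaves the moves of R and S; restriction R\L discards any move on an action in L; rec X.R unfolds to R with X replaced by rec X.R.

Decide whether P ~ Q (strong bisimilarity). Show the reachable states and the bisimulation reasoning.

P's transition system — 2 states:
  m0 = rec X. a.(a.0)\{a,b} + a.X has moves ··a··> m0, ··a··> m1
  m1 = (a.0)\{a,b} has moves deadlocked
Q's transition system — 2 states:
  n0 = rec X. a.(a.0)\{a,b} + b.X has moves ··a··> n1, ··b··> n0
  n1 = (a.0)\{a,b} has moves deadlocked
Coarsest stable partition (strong bisimilarity classes):
  B0 = {m0}
  B1 = {m1, n1}
  B2 = {n0}
m0 ∈ B0, n0 ∈ B2 → different blocks

not bisimilar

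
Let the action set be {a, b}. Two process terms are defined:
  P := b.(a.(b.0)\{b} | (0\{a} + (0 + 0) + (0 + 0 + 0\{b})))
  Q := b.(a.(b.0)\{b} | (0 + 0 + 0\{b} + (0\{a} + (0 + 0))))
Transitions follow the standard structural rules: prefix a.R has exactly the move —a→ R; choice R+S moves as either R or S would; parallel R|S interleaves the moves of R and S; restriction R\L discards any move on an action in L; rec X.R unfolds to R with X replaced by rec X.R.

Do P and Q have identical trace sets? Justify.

traces(P) = traces(Q)

LTS(P): 3 reachable states
  s0 = b.(a.(b.0)\{b} | (0\{a} + (0 + 0) + (0 + 0 + 0\{b}))) ⊢ -b-> s1
  s1 = a.(b.0)\{b} | (0\{a} + (0 + 0) + (0 + 0 + 0\{b})) ⊢ -a-> s2
  s2 = (b.0)\{b} | (0\{a} + (0 + 0) + (0 + 0 + 0\{b})) ⊢ deadlocked
LTS(Q): 3 reachable states
  t0 = b.(a.(b.0)\{b} | (0 + 0 + 0\{b} + (0\{a} + (0 + 0)))) ⊢ -b-> t1
  t1 = a.(b.0)\{b} | (0 + 0 + 0\{b} + (0\{a} + (0 + 0))) ⊢ -a-> t2
  t2 = (b.0)\{b} | (0 + 0 + 0\{b} + (0\{a} + (0 + 0))) ⊢ deadlocked
Partition-refinement fixed point:
  B0 = {s0, t0}
  B1 = {s1, t1}
  B2 = {s2, t2}
s0 ∈ B0, t0 ∈ B0 → same block
Bisimilar ⇒ trace-equivalent.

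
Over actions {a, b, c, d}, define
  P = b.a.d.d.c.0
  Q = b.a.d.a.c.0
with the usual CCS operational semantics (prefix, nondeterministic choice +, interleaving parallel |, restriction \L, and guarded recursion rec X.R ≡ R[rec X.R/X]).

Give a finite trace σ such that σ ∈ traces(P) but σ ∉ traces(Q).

badd

LTS(P): 6 reachable states
  m0 = b.a.d.d.c.0 ⊢ =b=> m1
  m1 = a.d.d.c.0 ⊢ =a=> m2
  m2 = d.d.c.0 ⊢ =d=> m3
  m3 = d.c.0 ⊢ =d=> m4
  m4 = c.0 ⊢ =c=> m5
  m5 = 0 ⊢ ·
LTS(Q): 6 reachable states
  n0 = b.a.d.a.c.0 ⊢ =b=> n1
  n1 = a.d.a.c.0 ⊢ =a=> n2
  n2 = d.a.c.0 ⊢ =d=> n3
  n3 = a.c.0 ⊢ =a=> n4
  n4 = c.0 ⊢ =c=> n5
  n5 = 0 ⊢ ·
Executing badd from P (initial set {m0}):
  step 1 (b): {m1}
  step 2 (a): {m2}
  step 3 (d): {m3}
  step 4 (d): {m4}
  ✓ P
Executing badd from Q (initial set {n0}):
  step 1 (b): {n1}
  step 2 (a): {n2}
  step 3 (d): {n3}
  step 4 (d): no successor for Q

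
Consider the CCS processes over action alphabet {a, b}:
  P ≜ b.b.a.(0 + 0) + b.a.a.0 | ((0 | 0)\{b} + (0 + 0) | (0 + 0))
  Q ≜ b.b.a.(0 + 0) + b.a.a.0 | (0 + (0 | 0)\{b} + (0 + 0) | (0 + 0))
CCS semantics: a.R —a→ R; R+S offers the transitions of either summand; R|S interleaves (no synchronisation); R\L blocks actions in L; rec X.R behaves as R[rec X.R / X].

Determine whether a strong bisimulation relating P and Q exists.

LTS(P): 7 reachable states
  s0 = b.b.a.(0 + 0) + b.a.a.0 | ((0 | 0)\{b} + (0 + 0) | (0 + 0)) ⊢ =b=> s1, =b=> s2
  s1 = a.a.0 | ((0 | 0)\{b} + (0 + 0) | (0 + 0)) ⊢ =a=> s3
  s2 = b.a.(0 + 0) ⊢ =b=> s4
  s3 = a.0 | ((0 | 0)\{b} + (0 + 0) | (0 + 0)) ⊢ =a=> s5
  s4 = a.(0 + 0) ⊢ =a=> s6
  s5 = 0 | ((0 | 0)\{b} + (0 + 0) | (0 + 0)) ⊢ ∅
  s6 = 0 + 0 ⊢ ∅
LTS(Q): 7 reachable states
  t0 = b.b.a.(0 + 0) + b.a.a.0 | (0 + (0 | 0)\{b} + (0 + 0) | (0 + 0)) ⊢ =b=> t1, =b=> t2
  t1 = a.a.0 | (0 + (0 | 0)\{b} + (0 + 0) | (0 + 0)) ⊢ =a=> t3
  t2 = b.a.(0 + 0) ⊢ =b=> t4
  t3 = a.0 | (0 + (0 | 0)\{b} + (0 + 0) | (0 + 0)) ⊢ =a=> t5
  t4 = a.(0 + 0) ⊢ =a=> t6
  t5 = 0 | (0 + (0 | 0)\{b} + (0 + 0) | (0 + 0)) ⊢ ∅
  t6 = 0 + 0 ⊢ ∅
Coarsest stable partition (strong bisimilarity classes):
  B0 = {s0, t0}
  B1 = {s2, t2}
  B2 = {s3, s4, t3, t4}
  B3 = {s5, s6, t5, t6}
  B4 = {s1, t1}
s0 ∈ B0, t0 ∈ B0 → same block

P ~ Q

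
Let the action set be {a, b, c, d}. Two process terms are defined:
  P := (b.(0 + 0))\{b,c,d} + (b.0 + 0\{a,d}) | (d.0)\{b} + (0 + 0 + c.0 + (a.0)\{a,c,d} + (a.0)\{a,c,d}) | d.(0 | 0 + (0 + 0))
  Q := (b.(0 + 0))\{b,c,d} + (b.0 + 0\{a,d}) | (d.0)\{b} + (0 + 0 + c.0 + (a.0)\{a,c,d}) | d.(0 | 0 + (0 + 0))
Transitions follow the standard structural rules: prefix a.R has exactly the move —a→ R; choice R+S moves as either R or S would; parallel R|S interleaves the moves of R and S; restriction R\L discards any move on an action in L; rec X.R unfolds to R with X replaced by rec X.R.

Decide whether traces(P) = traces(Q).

trace-equivalent

Reachable graph of P (7 states):
  m0 = (b.(0 + 0))\{b,c,d} + (b.0 + 0\{a,d}) | (d.0)\{b} + (0 + 0 + c.0 + (a.0)\{a,c,d} + (a.0)\{a,c,d}) | d.(0 | 0 + (0 + 0)) → ··b··> m1, ··c··> m2, ··d··> m3, ··d··> m4
  m1 = 0 | (d.0)\{b} → ··d··> m5
  m2 = 0 | d.(0 | 0 + (0 + 0)) → ··d··> m6
  m3 = (0 + 0 + c.0 + (a.0)\{a,c,d} + (a.0)\{a,c,d}) | (0 | 0 + (0 + 0)) → ··c··> m6
  m4 = (b.0 + 0\{a,d}) | 0\{b} → ··b··> m5
  m5 = 0 | 0\{b} → ·
  m6 = 0 | (0 | 0 + (0 + 0)) → ·
Reachable graph of Q (7 states):
  n0 = (b.(0 + 0))\{b,c,d} + (b.0 + 0\{a,d}) | (d.0)\{b} + (0 + 0 + c.0 + (a.0)\{a,c,d}) | d.(0 | 0 + (0 + 0)) → ··b··> n1, ··c··> n2, ··d··> n3, ··d··> n4
  n1 = 0 | (d.0)\{b} → ··d··> n5
  n2 = 0 | d.(0 | 0 + (0 + 0)) → ··d··> n6
  n3 = (0 + 0 + c.0 + (a.0)\{a,c,d}) | (0 | 0 + (0 + 0)) → ··c··> n6
  n4 = (b.0 + 0\{a,d}) | 0\{b} → ··b··> n5
  n5 = 0 | 0\{b} → ·
  n6 = 0 | (0 | 0 + (0 + 0)) → ·
Coarsest stable partition (strong bisimilarity classes):
  B0 = {m0, n0}
  B1 = {m4, n4}
  B2 = {m5, m6, n5, n6}
  B3 = {m1, m2, n1, n2}
  B4 = {m3, n3}
m0 ∈ B0, n0 ∈ B0 → same block
Bisimilar ⇒ trace-equivalent.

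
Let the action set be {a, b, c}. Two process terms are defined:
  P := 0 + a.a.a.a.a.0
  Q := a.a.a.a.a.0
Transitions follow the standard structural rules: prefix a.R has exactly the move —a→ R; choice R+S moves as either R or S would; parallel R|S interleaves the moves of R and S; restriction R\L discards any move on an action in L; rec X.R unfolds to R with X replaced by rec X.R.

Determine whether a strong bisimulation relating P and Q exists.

bisimilar

Reachable graph of P (6 states):
  m0 = 0 + a.a.a.a.a.0 ⊢ -a-> m1
  m1 = a.a.a.a.0 ⊢ -a-> m2
  m2 = a.a.a.0 ⊢ -a-> m3
  m3 = a.a.0 ⊢ -a-> m4
  m4 = a.0 ⊢ -a-> m5
  m5 = 0 ⊢ (no moves)
Reachable graph of Q (6 states):
  n0 = a.a.a.a.a.0 ⊢ -a-> n1
  n1 = a.a.a.a.0 ⊢ -a-> n2
  n2 = a.a.a.0 ⊢ -a-> n3
  n3 = a.a.0 ⊢ -a-> n4
  n4 = a.0 ⊢ -a-> n5
  n5 = 0 ⊢ (no moves)
Partition-refinement fixed point:
  B0 = {m0, n0}
  B1 = {m1, n1}
  B2 = {m2, n2}
  B3 = {m3, n3}
  B4 = {m4, n4}
  B5 = {m5, n5}
m0 ∈ B0, n0 ∈ B0 → same block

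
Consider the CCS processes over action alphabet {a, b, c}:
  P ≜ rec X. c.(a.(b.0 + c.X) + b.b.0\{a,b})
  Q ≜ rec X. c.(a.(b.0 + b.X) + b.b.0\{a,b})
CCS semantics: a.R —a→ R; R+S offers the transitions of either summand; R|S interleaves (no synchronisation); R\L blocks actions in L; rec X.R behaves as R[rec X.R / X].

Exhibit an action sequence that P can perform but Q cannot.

cac

LTS(P): 6 reachable states
  m0 = rec X. c.(a.(b.0 + c.X) + b.b.0\{a,b}) | —c→ m1
  m1 = a.(b.0 + c.(rec X. c.(a.(b.0 + c.X) + b.b.0\{a,b}))) + b.b.0\{a,b} | —a→ m2, —b→ m3
  m2 = b.0 + c.(rec X. c.(a.(b.0 + c.X) + b.b.0\{a,b})) | —b→ m4, —c→ m0
  m3 = b.0\{a,b} | —b→ m5
  m4 = 0 | stopped
  m5 = 0\{a,b} | stopped
LTS(Q): 6 reachable states
  n0 = rec X. c.(a.(b.0 + b.X) + b.b.0\{a,b}) | —c→ n1
  n1 = a.(b.0 + b.(rec X. c.(a.(b.0 + b.X) + b.b.0\{a,b}))) + b.b.0\{a,b} | —a→ n2, —b→ n3
  n2 = b.0 + b.(rec X. c.(a.(b.0 + b.X) + b.b.0\{a,b})) | —b→ n0, —b→ n4
  n3 = b.0\{a,b} | —b→ n5
  n4 = 0 | stopped
  n5 = 0\{a,b} | stopped
Run σ = ⟨cac⟩ on P: start {m0}
  step 1 (c): {m1}
  step 2 (a): {m2}
  step 3 (c): {m0}
  — P admits the full trace.
Run σ = ⟨cac⟩ on Q: start {n0}
  step 1 (c): {n1}
  step 2 (a): {n2}
  step 3 (c): ∅  — Q cannot continue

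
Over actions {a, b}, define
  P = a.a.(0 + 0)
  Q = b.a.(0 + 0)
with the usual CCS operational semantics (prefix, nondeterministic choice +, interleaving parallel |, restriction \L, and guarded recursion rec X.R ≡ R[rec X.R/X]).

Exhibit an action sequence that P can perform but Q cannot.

P's transition system — 3 states:
  u0 = a.a.(0 + 0) :: ··a··> u1
  u1 = a.(0 + 0) :: ··a··> u2
  u2 = 0 + 0 :: (no moves)
Q's transition system — 3 states:
  v0 = b.a.(0 + 0) :: ··b··> v1
  v1 = a.(0 + 0) :: ··a··> v2
  v2 = 0 + 0 :: (no moves)
Executing a from P (initial set {u0}):
  after a @ step 1: {u1}
  — P admits the full trace.
Executing a from Q (initial set {v0}):
  after a @ step 1: no successor for Q

a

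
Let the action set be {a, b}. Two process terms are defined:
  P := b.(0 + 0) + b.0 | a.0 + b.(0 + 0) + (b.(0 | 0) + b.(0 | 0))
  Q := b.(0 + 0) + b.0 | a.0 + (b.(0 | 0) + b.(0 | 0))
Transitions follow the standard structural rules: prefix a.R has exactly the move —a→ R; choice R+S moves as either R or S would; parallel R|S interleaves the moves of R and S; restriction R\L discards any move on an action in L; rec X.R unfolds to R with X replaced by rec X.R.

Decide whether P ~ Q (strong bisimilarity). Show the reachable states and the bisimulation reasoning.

P's transition system — 5 states:
  p0 = b.(0 + 0) + b.0 | a.0 + b.(0 + 0) + (b.(0 | 0) + b.(0 | 0)) | -a-> p1, -b-> p2, -b-> p3, -b-> p4
  p1 = b.0 | 0 | -b-> p3
  p2 = 0 + 0 | deadlocked
  p3 = 0 | 0 | deadlocked
  p4 = 0 | a.0 | -a-> p3
Q's transition system — 5 states:
  q0 = b.(0 + 0) + b.0 | a.0 + (b.(0 | 0) + b.(0 | 0)) | -a-> q1, -b-> q2, -b-> q3, -b-> q4
  q1 = b.0 | 0 | -b-> q3
  q2 = 0 + 0 | deadlocked
  q3 = 0 | 0 | deadlocked
  q4 = 0 | a.0 | -a-> q3
Coarsest stable partition (strong bisimilarity classes):
  B0 = {p0, q0}
  B1 = {p4, q4}
  B2 = {p2, p3, q2, q3}
  B3 = {p1, q1}
p0 ∈ B0, q0 ∈ B0 → same block

YES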